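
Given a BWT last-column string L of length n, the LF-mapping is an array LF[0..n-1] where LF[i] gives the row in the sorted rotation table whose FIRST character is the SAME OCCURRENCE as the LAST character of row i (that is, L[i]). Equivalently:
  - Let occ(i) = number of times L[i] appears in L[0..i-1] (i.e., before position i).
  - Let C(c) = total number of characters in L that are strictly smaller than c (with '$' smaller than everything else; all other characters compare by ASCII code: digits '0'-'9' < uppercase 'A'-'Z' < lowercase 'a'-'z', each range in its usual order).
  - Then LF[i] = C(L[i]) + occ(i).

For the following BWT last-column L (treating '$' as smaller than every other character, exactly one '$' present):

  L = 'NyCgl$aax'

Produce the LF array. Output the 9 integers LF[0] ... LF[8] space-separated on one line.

Answer: 2 8 1 5 6 0 3 4 7

Derivation:
Char counts: '$':1, 'C':1, 'N':1, 'a':2, 'g':1, 'l':1, 'x':1, 'y':1
C (first-col start): C('$')=0, C('C')=1, C('N')=2, C('a')=3, C('g')=5, C('l')=6, C('x')=7, C('y')=8
L[0]='N': occ=0, LF[0]=C('N')+0=2+0=2
L[1]='y': occ=0, LF[1]=C('y')+0=8+0=8
L[2]='C': occ=0, LF[2]=C('C')+0=1+0=1
L[3]='g': occ=0, LF[3]=C('g')+0=5+0=5
L[4]='l': occ=0, LF[4]=C('l')+0=6+0=6
L[5]='$': occ=0, LF[5]=C('$')+0=0+0=0
L[6]='a': occ=0, LF[6]=C('a')+0=3+0=3
L[7]='a': occ=1, LF[7]=C('a')+1=3+1=4
L[8]='x': occ=0, LF[8]=C('x')+0=7+0=7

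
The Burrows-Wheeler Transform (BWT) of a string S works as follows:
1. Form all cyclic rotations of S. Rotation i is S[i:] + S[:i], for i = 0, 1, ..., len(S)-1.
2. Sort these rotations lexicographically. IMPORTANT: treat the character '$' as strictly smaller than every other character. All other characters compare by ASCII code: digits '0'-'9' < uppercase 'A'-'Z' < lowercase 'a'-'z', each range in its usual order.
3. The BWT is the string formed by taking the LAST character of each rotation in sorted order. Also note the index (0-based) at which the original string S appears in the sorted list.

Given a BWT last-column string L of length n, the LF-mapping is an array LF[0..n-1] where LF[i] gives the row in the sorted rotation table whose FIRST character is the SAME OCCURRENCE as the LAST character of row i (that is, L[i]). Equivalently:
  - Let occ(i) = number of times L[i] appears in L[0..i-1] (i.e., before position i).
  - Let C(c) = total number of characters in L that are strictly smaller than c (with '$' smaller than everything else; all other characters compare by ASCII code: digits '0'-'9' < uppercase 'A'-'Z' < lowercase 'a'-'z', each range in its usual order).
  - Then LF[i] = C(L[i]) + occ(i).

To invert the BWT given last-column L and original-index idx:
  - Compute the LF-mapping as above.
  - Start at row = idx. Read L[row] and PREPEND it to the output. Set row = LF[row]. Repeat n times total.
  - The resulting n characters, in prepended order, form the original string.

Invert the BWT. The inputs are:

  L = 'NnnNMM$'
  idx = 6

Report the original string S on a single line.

Answer: nMnMNN$

Derivation:
LF mapping: 3 5 6 4 1 2 0
Walk LF starting at row 6, prepending L[row]:
  step 1: row=6, L[6]='$', prepend. Next row=LF[6]=0
  step 2: row=0, L[0]='N', prepend. Next row=LF[0]=3
  step 3: row=3, L[3]='N', prepend. Next row=LF[3]=4
  step 4: row=4, L[4]='M', prepend. Next row=LF[4]=1
  step 5: row=1, L[1]='n', prepend. Next row=LF[1]=5
  step 6: row=5, L[5]='M', prepend. Next row=LF[5]=2
  step 7: row=2, L[2]='n', prepend. Next row=LF[2]=6
Reversed output: nMnMNN$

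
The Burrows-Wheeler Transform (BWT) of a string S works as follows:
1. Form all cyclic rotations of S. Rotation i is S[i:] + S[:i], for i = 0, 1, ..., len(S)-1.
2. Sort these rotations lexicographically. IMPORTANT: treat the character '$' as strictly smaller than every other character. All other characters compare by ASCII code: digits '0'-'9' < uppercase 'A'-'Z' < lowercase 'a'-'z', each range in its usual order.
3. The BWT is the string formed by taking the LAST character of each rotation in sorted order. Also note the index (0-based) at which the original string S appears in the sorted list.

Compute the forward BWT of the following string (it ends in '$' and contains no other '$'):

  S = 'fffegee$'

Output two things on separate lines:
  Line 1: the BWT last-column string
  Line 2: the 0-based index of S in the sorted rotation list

Answer: eegfff$e
6

Derivation:
All 8 rotations (rotation i = S[i:]+S[:i]):
  rot[0] = fffegee$
  rot[1] = ffegee$f
  rot[2] = fegee$ff
  rot[3] = egee$fff
  rot[4] = gee$fffe
  rot[5] = ee$fffeg
  rot[6] = e$fffege
  rot[7] = $fffegee
Sorted (with $ < everything):
  sorted[0] = $fffegee  (last char: 'e')
  sorted[1] = e$fffege  (last char: 'e')
  sorted[2] = ee$fffeg  (last char: 'g')
  sorted[3] = egee$fff  (last char: 'f')
  sorted[4] = fegee$ff  (last char: 'f')
  sorted[5] = ffegee$f  (last char: 'f')
  sorted[6] = fffegee$  (last char: '$')
  sorted[7] = gee$fffe  (last char: 'e')
Last column: eegfff$e
Original string S is at sorted index 6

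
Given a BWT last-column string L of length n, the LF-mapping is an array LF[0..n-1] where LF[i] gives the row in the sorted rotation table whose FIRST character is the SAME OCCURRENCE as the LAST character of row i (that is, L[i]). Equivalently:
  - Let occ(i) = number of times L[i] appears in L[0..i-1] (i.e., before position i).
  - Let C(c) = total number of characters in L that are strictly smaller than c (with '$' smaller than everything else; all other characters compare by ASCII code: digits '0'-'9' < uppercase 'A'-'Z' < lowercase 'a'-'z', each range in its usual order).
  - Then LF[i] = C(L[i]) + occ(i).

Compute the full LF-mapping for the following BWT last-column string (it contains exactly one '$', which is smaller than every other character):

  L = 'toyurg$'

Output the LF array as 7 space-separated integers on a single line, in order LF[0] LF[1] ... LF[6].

Char counts: '$':1, 'g':1, 'o':1, 'r':1, 't':1, 'u':1, 'y':1
C (first-col start): C('$')=0, C('g')=1, C('o')=2, C('r')=3, C('t')=4, C('u')=5, C('y')=6
L[0]='t': occ=0, LF[0]=C('t')+0=4+0=4
L[1]='o': occ=0, LF[1]=C('o')+0=2+0=2
L[2]='y': occ=0, LF[2]=C('y')+0=6+0=6
L[3]='u': occ=0, LF[3]=C('u')+0=5+0=5
L[4]='r': occ=0, LF[4]=C('r')+0=3+0=3
L[5]='g': occ=0, LF[5]=C('g')+0=1+0=1
L[6]='$': occ=0, LF[6]=C('$')+0=0+0=0

Answer: 4 2 6 5 3 1 0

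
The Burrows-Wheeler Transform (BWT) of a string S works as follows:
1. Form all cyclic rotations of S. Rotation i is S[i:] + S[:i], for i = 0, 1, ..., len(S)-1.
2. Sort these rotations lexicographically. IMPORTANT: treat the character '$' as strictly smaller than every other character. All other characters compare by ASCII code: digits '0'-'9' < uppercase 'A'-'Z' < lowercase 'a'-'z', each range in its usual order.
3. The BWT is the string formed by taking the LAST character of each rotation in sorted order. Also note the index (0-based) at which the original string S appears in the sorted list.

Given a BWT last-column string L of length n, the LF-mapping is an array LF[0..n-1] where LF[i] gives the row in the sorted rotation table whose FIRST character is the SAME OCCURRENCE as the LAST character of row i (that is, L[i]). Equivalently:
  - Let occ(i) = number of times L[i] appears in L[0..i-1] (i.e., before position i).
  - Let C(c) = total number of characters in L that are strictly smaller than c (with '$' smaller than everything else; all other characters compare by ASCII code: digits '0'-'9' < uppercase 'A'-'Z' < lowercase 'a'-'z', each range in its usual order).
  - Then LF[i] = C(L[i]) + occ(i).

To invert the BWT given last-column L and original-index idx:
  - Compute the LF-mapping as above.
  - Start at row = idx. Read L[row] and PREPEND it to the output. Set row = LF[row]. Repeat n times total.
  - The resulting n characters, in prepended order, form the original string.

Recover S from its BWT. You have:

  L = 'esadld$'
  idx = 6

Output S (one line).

Answer: saddle$

Derivation:
LF mapping: 4 6 1 2 5 3 0
Walk LF starting at row 6, prepending L[row]:
  step 1: row=6, L[6]='$', prepend. Next row=LF[6]=0
  step 2: row=0, L[0]='e', prepend. Next row=LF[0]=4
  step 3: row=4, L[4]='l', prepend. Next row=LF[4]=5
  step 4: row=5, L[5]='d', prepend. Next row=LF[5]=3
  step 5: row=3, L[3]='d', prepend. Next row=LF[3]=2
  step 6: row=2, L[2]='a', prepend. Next row=LF[2]=1
  step 7: row=1, L[1]='s', prepend. Next row=LF[1]=6
Reversed output: saddle$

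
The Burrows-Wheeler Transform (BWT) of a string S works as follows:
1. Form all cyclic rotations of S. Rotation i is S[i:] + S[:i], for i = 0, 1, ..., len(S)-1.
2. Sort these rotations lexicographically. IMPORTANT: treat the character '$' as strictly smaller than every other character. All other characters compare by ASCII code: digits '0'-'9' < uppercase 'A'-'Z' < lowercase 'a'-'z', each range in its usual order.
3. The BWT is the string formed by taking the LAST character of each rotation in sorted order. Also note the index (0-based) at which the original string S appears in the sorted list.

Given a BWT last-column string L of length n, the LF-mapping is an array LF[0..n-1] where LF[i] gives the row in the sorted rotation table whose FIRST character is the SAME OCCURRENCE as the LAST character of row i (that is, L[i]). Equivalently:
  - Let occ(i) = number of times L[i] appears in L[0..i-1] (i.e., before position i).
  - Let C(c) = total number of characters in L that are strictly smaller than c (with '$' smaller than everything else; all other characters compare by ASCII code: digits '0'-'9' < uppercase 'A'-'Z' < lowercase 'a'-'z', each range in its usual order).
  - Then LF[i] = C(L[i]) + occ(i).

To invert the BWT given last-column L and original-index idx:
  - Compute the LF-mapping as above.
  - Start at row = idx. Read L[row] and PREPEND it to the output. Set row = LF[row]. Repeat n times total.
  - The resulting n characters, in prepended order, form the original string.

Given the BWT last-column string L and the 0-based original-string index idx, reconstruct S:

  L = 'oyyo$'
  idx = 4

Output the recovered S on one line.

Answer: yoyo$

Derivation:
LF mapping: 1 3 4 2 0
Walk LF starting at row 4, prepending L[row]:
  step 1: row=4, L[4]='$', prepend. Next row=LF[4]=0
  step 2: row=0, L[0]='o', prepend. Next row=LF[0]=1
  step 3: row=1, L[1]='y', prepend. Next row=LF[1]=3
  step 4: row=3, L[3]='o', prepend. Next row=LF[3]=2
  step 5: row=2, L[2]='y', prepend. Next row=LF[2]=4
Reversed output: yoyo$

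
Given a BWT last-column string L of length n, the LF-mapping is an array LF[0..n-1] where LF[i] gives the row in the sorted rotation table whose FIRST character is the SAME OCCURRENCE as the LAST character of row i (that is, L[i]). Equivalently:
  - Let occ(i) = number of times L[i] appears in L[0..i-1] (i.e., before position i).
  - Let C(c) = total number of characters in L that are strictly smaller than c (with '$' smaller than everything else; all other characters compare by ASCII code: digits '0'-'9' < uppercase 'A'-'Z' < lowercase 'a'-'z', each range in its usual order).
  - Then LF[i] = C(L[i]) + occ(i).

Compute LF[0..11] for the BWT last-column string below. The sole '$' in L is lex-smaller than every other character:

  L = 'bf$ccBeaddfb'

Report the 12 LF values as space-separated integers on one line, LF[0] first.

Char counts: '$':1, 'B':1, 'a':1, 'b':2, 'c':2, 'd':2, 'e':1, 'f':2
C (first-col start): C('$')=0, C('B')=1, C('a')=2, C('b')=3, C('c')=5, C('d')=7, C('e')=9, C('f')=10
L[0]='b': occ=0, LF[0]=C('b')+0=3+0=3
L[1]='f': occ=0, LF[1]=C('f')+0=10+0=10
L[2]='$': occ=0, LF[2]=C('$')+0=0+0=0
L[3]='c': occ=0, LF[3]=C('c')+0=5+0=5
L[4]='c': occ=1, LF[4]=C('c')+1=5+1=6
L[5]='B': occ=0, LF[5]=C('B')+0=1+0=1
L[6]='e': occ=0, LF[6]=C('e')+0=9+0=9
L[7]='a': occ=0, LF[7]=C('a')+0=2+0=2
L[8]='d': occ=0, LF[8]=C('d')+0=7+0=7
L[9]='d': occ=1, LF[9]=C('d')+1=7+1=8
L[10]='f': occ=1, LF[10]=C('f')+1=10+1=11
L[11]='b': occ=1, LF[11]=C('b')+1=3+1=4

Answer: 3 10 0 5 6 1 9 2 7 8 11 4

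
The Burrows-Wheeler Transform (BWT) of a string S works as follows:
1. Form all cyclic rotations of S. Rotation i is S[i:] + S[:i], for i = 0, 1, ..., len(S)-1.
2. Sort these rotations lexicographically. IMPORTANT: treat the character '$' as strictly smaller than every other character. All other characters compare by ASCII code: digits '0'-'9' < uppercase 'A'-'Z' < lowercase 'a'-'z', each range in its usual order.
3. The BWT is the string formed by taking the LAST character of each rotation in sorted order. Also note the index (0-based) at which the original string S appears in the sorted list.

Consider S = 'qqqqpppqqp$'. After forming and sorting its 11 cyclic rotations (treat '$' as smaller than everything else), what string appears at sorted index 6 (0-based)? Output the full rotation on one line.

Answer: qpppqqp$qqq

Derivation:
All 11 rotations (rotation i = S[i:]+S[:i]):
  rot[0] = qqqqpppqqp$
  rot[1] = qqqpppqqp$q
  rot[2] = qqpppqqp$qq
  rot[3] = qpppqqp$qqq
  rot[4] = pppqqp$qqqq
  rot[5] = ppqqp$qqqqp
  rot[6] = pqqp$qqqqpp
  rot[7] = qqp$qqqqppp
  rot[8] = qp$qqqqpppq
  rot[9] = p$qqqqpppqq
  rot[10] = $qqqqpppqqp
Sorted (with $ < everything):
  sorted[0] = $qqqqpppqqp
  sorted[1] = p$qqqqpppqq
  sorted[2] = pppqqp$qqqq
  sorted[3] = ppqqp$qqqqp
  sorted[4] = pqqp$qqqqpp
  sorted[5] = qp$qqqqpppq
  sorted[6] = qpppqqp$qqq
  sorted[7] = qqp$qqqqppp
  sorted[8] = qqpppqqp$qq
  sorted[9] = qqqpppqqp$q
  sorted[10] = qqqqpppqqp$
sorted[6] = qpppqqp$qqq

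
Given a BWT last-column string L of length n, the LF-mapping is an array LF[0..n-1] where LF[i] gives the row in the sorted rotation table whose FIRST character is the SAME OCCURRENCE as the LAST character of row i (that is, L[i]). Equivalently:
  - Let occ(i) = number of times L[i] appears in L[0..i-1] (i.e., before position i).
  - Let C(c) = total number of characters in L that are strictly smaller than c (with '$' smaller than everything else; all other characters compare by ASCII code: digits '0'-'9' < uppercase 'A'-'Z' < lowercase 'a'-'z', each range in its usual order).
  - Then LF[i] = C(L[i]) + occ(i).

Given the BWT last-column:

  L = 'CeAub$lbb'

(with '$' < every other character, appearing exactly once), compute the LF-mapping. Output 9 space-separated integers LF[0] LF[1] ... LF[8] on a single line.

Char counts: '$':1, 'A':1, 'C':1, 'b':3, 'e':1, 'l':1, 'u':1
C (first-col start): C('$')=0, C('A')=1, C('C')=2, C('b')=3, C('e')=6, C('l')=7, C('u')=8
L[0]='C': occ=0, LF[0]=C('C')+0=2+0=2
L[1]='e': occ=0, LF[1]=C('e')+0=6+0=6
L[2]='A': occ=0, LF[2]=C('A')+0=1+0=1
L[3]='u': occ=0, LF[3]=C('u')+0=8+0=8
L[4]='b': occ=0, LF[4]=C('b')+0=3+0=3
L[5]='$': occ=0, LF[5]=C('$')+0=0+0=0
L[6]='l': occ=0, LF[6]=C('l')+0=7+0=7
L[7]='b': occ=1, LF[7]=C('b')+1=3+1=4
L[8]='b': occ=2, LF[8]=C('b')+2=3+2=5

Answer: 2 6 1 8 3 0 7 4 5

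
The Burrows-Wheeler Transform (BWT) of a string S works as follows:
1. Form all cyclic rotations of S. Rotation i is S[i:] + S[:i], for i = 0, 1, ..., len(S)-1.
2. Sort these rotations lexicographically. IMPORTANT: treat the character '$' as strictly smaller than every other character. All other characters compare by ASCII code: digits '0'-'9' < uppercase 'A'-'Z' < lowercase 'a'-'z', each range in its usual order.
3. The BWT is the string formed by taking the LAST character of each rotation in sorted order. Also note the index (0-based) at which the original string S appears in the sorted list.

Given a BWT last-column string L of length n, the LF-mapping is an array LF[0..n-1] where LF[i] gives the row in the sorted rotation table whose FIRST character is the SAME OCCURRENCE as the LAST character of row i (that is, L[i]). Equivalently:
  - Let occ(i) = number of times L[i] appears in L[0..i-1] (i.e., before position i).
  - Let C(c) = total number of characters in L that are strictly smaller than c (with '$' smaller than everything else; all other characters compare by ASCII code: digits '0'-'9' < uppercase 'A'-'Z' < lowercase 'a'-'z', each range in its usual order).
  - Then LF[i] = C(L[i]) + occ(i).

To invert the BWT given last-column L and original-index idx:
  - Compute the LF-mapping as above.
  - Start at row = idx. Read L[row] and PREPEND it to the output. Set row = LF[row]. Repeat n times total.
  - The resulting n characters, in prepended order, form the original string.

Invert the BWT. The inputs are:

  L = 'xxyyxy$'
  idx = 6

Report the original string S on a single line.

LF mapping: 1 2 4 5 3 6 0
Walk LF starting at row 6, prepending L[row]:
  step 1: row=6, L[6]='$', prepend. Next row=LF[6]=0
  step 2: row=0, L[0]='x', prepend. Next row=LF[0]=1
  step 3: row=1, L[1]='x', prepend. Next row=LF[1]=2
  step 4: row=2, L[2]='y', prepend. Next row=LF[2]=4
  step 5: row=4, L[4]='x', prepend. Next row=LF[4]=3
  step 6: row=3, L[3]='y', prepend. Next row=LF[3]=5
  step 7: row=5, L[5]='y', prepend. Next row=LF[5]=6
Reversed output: yyxyxx$

Answer: yyxyxx$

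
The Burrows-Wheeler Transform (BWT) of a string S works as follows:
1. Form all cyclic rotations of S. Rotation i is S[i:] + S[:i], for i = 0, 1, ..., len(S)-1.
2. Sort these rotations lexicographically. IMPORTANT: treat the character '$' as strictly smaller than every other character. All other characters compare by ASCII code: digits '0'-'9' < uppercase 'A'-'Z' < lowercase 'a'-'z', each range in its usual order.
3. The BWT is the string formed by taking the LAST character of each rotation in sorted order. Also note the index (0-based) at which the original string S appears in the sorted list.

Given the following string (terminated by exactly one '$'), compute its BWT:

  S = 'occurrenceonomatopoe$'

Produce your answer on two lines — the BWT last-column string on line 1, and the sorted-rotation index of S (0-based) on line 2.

Answer: emoncorcoeo$pnetoruac
11

Derivation:
All 21 rotations (rotation i = S[i:]+S[:i]):
  rot[0] = occurrenceonomatopoe$
  rot[1] = ccurrenceonomatopoe$o
  rot[2] = currenceonomatopoe$oc
  rot[3] = urrenceonomatopoe$occ
  rot[4] = rrenceonomatopoe$occu
  rot[5] = renceonomatopoe$occur
  rot[6] = enceonomatopoe$occurr
  rot[7] = nceonomatopoe$occurre
  rot[8] = ceonomatopoe$occurren
  rot[9] = eonomatopoe$occurrenc
  rot[10] = onomatopoe$occurrence
  rot[11] = nomatopoe$occurrenceo
  rot[12] = omatopoe$occurrenceon
  rot[13] = matopoe$occurrenceono
  rot[14] = atopoe$occurrenceonom
  rot[15] = topoe$occurrenceonoma
  rot[16] = opoe$occurrenceonomat
  rot[17] = poe$occurrenceonomato
  rot[18] = oe$occurrenceonomatop
  rot[19] = e$occurrenceonomatopo
  rot[20] = $occurrenceonomatopoe
Sorted (with $ < everything):
  sorted[0] = $occurrenceonomatopoe  (last char: 'e')
  sorted[1] = atopoe$occurrenceonom  (last char: 'm')
  sorted[2] = ccurrenceonomatopoe$o  (last char: 'o')
  sorted[3] = ceonomatopoe$occurren  (last char: 'n')
  sorted[4] = currenceonomatopoe$oc  (last char: 'c')
  sorted[5] = e$occurrenceonomatopo  (last char: 'o')
  sorted[6] = enceonomatopoe$occurr  (last char: 'r')
  sorted[7] = eonomatopoe$occurrenc  (last char: 'c')
  sorted[8] = matopoe$occurrenceono  (last char: 'o')
  sorted[9] = nceonomatopoe$occurre  (last char: 'e')
  sorted[10] = nomatopoe$occurrenceo  (last char: 'o')
  sorted[11] = occurrenceonomatopoe$  (last char: '$')
  sorted[12] = oe$occurrenceonomatop  (last char: 'p')
  sorted[13] = omatopoe$occurrenceon  (last char: 'n')
  sorted[14] = onomatopoe$occurrence  (last char: 'e')
  sorted[15] = opoe$occurrenceonomat  (last char: 't')
  sorted[16] = poe$occurrenceonomato  (last char: 'o')
  sorted[17] = renceonomatopoe$occur  (last char: 'r')
  sorted[18] = rrenceonomatopoe$occu  (last char: 'u')
  sorted[19] = topoe$occurrenceonoma  (last char: 'a')
  sorted[20] = urrenceonomatopoe$occ  (last char: 'c')
Last column: emoncorcoeo$pnetoruac
Original string S is at sorted index 11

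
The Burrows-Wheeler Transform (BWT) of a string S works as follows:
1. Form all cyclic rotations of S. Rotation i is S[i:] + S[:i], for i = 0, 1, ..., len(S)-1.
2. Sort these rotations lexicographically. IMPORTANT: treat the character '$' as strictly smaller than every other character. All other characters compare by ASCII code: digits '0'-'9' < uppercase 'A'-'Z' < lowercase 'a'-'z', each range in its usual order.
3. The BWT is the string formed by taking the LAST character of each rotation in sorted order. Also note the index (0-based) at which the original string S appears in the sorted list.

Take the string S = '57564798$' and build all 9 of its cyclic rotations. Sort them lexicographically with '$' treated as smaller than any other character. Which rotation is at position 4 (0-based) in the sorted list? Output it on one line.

Answer: 64798$575

Derivation:
All 9 rotations (rotation i = S[i:]+S[:i]):
  rot[0] = 57564798$
  rot[1] = 7564798$5
  rot[2] = 564798$57
  rot[3] = 64798$575
  rot[4] = 4798$5756
  rot[5] = 798$57564
  rot[6] = 98$575647
  rot[7] = 8$5756479
  rot[8] = $57564798
Sorted (with $ < everything):
  sorted[0] = $57564798
  sorted[1] = 4798$5756
  sorted[2] = 564798$57
  sorted[3] = 57564798$
  sorted[4] = 64798$575
  sorted[5] = 7564798$5
  sorted[6] = 798$57564
  sorted[7] = 8$5756479
  sorted[8] = 98$575647
sorted[4] = 64798$575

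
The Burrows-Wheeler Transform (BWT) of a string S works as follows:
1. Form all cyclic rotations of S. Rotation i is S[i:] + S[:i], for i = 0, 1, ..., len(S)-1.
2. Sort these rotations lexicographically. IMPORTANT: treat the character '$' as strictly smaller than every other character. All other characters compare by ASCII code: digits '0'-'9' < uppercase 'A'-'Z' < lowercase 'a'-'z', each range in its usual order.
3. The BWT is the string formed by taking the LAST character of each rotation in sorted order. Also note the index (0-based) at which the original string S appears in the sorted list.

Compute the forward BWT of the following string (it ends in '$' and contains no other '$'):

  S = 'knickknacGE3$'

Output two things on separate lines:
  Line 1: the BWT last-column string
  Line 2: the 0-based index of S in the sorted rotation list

All 13 rotations (rotation i = S[i:]+S[:i]):
  rot[0] = knickknacGE3$
  rot[1] = nickknacGE3$k
  rot[2] = ickknacGE3$kn
  rot[3] = ckknacGE3$kni
  rot[4] = kknacGE3$knic
  rot[5] = knacGE3$knick
  rot[6] = nacGE3$knickk
  rot[7] = acGE3$knickkn
  rot[8] = cGE3$knickkna
  rot[9] = GE3$knickknac
  rot[10] = E3$knickknacG
  rot[11] = 3$knickknacGE
  rot[12] = $knickknacGE3
Sorted (with $ < everything):
  sorted[0] = $knickknacGE3  (last char: '3')
  sorted[1] = 3$knickknacGE  (last char: 'E')
  sorted[2] = E3$knickknacG  (last char: 'G')
  sorted[3] = GE3$knickknac  (last char: 'c')
  sorted[4] = acGE3$knickkn  (last char: 'n')
  sorted[5] = cGE3$knickkna  (last char: 'a')
  sorted[6] = ckknacGE3$kni  (last char: 'i')
  sorted[7] = ickknacGE3$kn  (last char: 'n')
  sorted[8] = kknacGE3$knic  (last char: 'c')
  sorted[9] = knacGE3$knick  (last char: 'k')
  sorted[10] = knickknacGE3$  (last char: '$')
  sorted[11] = nacGE3$knickk  (last char: 'k')
  sorted[12] = nickknacGE3$k  (last char: 'k')
Last column: 3EGcnainck$kk
Original string S is at sorted index 10

Answer: 3EGcnainck$kk
10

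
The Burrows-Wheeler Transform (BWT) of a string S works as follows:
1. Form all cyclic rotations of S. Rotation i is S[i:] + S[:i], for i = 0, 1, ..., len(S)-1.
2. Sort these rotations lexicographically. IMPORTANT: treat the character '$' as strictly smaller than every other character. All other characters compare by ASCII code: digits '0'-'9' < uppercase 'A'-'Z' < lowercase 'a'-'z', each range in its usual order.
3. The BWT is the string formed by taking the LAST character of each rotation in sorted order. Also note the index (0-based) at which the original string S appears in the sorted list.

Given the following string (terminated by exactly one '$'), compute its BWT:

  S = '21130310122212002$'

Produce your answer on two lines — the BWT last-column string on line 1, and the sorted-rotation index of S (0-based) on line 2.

All 18 rotations (rotation i = S[i:]+S[:i]):
  rot[0] = 21130310122212002$
  rot[1] = 1130310122212002$2
  rot[2] = 130310122212002$21
  rot[3] = 30310122212002$211
  rot[4] = 0310122212002$2113
  rot[5] = 310122212002$21130
  rot[6] = 10122212002$211303
  rot[7] = 0122212002$2113031
  rot[8] = 122212002$21130310
  rot[9] = 22212002$211303101
  rot[10] = 2212002$2113031012
  rot[11] = 212002$21130310122
  rot[12] = 12002$211303101222
  rot[13] = 2002$2113031012221
  rot[14] = 002$21130310122212
  rot[15] = 02$211303101222120
  rot[16] = 2$2113031012221200
  rot[17] = $21130310122212002
Sorted (with $ < everything):
  sorted[0] = $21130310122212002  (last char: '2')
  sorted[1] = 002$21130310122212  (last char: '2')
  sorted[2] = 0122212002$2113031  (last char: '1')
  sorted[3] = 02$211303101222120  (last char: '0')
  sorted[4] = 0310122212002$2113  (last char: '3')
  sorted[5] = 10122212002$211303  (last char: '3')
  sorted[6] = 1130310122212002$2  (last char: '2')
  sorted[7] = 12002$211303101222  (last char: '2')
  sorted[8] = 122212002$21130310  (last char: '0')
  sorted[9] = 130310122212002$21  (last char: '1')
  sorted[10] = 2$2113031012221200  (last char: '0')
  sorted[11] = 2002$2113031012221  (last char: '1')
  sorted[12] = 21130310122212002$  (last char: '$')
  sorted[13] = 212002$21130310122  (last char: '2')
  sorted[14] = 2212002$2113031012  (last char: '2')
  sorted[15] = 22212002$211303101  (last char: '1')
  sorted[16] = 30310122212002$211  (last char: '1')
  sorted[17] = 310122212002$21130  (last char: '0')
Last column: 221033220101$22110
Original string S is at sorted index 12

Answer: 221033220101$22110
12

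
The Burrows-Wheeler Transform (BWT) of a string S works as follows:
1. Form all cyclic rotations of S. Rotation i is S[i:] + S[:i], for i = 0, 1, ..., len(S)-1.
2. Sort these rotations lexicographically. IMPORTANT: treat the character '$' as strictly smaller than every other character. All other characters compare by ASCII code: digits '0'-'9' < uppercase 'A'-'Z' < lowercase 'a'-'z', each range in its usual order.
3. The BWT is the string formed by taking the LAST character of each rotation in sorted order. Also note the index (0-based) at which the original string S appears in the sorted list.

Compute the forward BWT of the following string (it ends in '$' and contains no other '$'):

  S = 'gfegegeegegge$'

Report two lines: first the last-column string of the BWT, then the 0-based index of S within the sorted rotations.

Answer: egggfegggeee$e
12

Derivation:
All 14 rotations (rotation i = S[i:]+S[:i]):
  rot[0] = gfegegeegegge$
  rot[1] = fegegeegegge$g
  rot[2] = egegeegegge$gf
  rot[3] = gegeegegge$gfe
  rot[4] = egeegegge$gfeg
  rot[5] = geegegge$gfege
  rot[6] = eegegge$gfegeg
  rot[7] = egegge$gfegege
  rot[8] = gegge$gfegegee
  rot[9] = egge$gfegegeeg
  rot[10] = gge$gfegegeege
  rot[11] = ge$gfegegeegeg
  rot[12] = e$gfegegeegegg
  rot[13] = $gfegegeegegge
Sorted (with $ < everything):
  sorted[0] = $gfegegeegegge  (last char: 'e')
  sorted[1] = e$gfegegeegegg  (last char: 'g')
  sorted[2] = eegegge$gfegeg  (last char: 'g')
  sorted[3] = egeegegge$gfeg  (last char: 'g')
  sorted[4] = egegeegegge$gf  (last char: 'f')
  sorted[5] = egegge$gfegege  (last char: 'e')
  sorted[6] = egge$gfegegeeg  (last char: 'g')
  sorted[7] = fegegeegegge$g  (last char: 'g')
  sorted[8] = ge$gfegegeegeg  (last char: 'g')
  sorted[9] = geegegge$gfege  (last char: 'e')
  sorted[10] = gegeegegge$gfe  (last char: 'e')
  sorted[11] = gegge$gfegegee  (last char: 'e')
  sorted[12] = gfegegeegegge$  (last char: '$')
  sorted[13] = gge$gfegegeege  (last char: 'e')
Last column: egggfegggeee$e
Original string S is at sorted index 12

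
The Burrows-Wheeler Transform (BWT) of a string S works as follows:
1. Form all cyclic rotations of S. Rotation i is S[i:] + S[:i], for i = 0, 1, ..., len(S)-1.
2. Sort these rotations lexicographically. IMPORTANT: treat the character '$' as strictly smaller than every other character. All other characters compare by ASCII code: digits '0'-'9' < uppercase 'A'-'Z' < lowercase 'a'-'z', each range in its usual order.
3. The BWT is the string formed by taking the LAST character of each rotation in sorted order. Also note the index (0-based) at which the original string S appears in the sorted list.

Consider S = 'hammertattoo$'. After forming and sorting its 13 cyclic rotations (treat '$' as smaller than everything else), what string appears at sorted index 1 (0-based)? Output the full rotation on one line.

All 13 rotations (rotation i = S[i:]+S[:i]):
  rot[0] = hammertattoo$
  rot[1] = ammertattoo$h
  rot[2] = mmertattoo$ha
  rot[3] = mertattoo$ham
  rot[4] = ertattoo$hamm
  rot[5] = rtattoo$hamme
  rot[6] = tattoo$hammer
  rot[7] = attoo$hammert
  rot[8] = ttoo$hammerta
  rot[9] = too$hammertat
  rot[10] = oo$hammertatt
  rot[11] = o$hammertatto
  rot[12] = $hammertattoo
Sorted (with $ < everything):
  sorted[0] = $hammertattoo
  sorted[1] = ammertattoo$h
  sorted[2] = attoo$hammert
  sorted[3] = ertattoo$hamm
  sorted[4] = hammertattoo$
  sorted[5] = mertattoo$ham
  sorted[6] = mmertattoo$ha
  sorted[7] = o$hammertatto
  sorted[8] = oo$hammertatt
  sorted[9] = rtattoo$hamme
  sorted[10] = tattoo$hammer
  sorted[11] = too$hammertat
  sorted[12] = ttoo$hammerta
sorted[1] = ammertattoo$h

Answer: ammertattoo$h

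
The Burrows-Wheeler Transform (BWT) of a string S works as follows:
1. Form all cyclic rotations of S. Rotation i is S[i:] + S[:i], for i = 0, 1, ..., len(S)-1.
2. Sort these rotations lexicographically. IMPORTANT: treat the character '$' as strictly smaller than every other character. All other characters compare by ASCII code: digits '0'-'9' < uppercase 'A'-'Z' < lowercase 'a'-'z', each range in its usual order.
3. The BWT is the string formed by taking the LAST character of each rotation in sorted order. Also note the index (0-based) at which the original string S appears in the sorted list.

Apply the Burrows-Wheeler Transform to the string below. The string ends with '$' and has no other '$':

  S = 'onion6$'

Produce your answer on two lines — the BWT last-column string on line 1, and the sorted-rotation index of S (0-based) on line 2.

All 7 rotations (rotation i = S[i:]+S[:i]):
  rot[0] = onion6$
  rot[1] = nion6$o
  rot[2] = ion6$on
  rot[3] = on6$oni
  rot[4] = n6$onio
  rot[5] = 6$onion
  rot[6] = $onion6
Sorted (with $ < everything):
  sorted[0] = $onion6  (last char: '6')
  sorted[1] = 6$onion  (last char: 'n')
  sorted[2] = ion6$on  (last char: 'n')
  sorted[3] = n6$onio  (last char: 'o')
  sorted[4] = nion6$o  (last char: 'o')
  sorted[5] = on6$oni  (last char: 'i')
  sorted[6] = onion6$  (last char: '$')
Last column: 6nnooi$
Original string S is at sorted index 6

Answer: 6nnooi$
6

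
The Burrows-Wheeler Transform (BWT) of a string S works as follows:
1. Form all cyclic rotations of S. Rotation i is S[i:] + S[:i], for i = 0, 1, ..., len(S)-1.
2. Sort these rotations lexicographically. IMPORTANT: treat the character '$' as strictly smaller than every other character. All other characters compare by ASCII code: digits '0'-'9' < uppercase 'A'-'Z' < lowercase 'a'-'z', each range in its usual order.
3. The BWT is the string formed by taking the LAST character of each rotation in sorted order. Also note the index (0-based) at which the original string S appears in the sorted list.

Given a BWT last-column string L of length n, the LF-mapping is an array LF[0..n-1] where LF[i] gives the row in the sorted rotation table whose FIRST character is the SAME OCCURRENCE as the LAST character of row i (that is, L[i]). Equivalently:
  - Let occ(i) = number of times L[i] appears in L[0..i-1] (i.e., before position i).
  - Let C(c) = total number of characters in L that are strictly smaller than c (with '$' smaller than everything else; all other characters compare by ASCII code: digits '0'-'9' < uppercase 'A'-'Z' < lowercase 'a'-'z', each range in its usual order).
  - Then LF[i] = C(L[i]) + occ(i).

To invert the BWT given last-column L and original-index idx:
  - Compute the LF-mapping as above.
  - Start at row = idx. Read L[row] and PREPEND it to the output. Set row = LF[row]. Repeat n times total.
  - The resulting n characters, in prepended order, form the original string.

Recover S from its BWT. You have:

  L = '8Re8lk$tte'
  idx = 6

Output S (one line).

Answer: kettle8R8$

Derivation:
LF mapping: 1 3 4 2 7 6 0 8 9 5
Walk LF starting at row 6, prepending L[row]:
  step 1: row=6, L[6]='$', prepend. Next row=LF[6]=0
  step 2: row=0, L[0]='8', prepend. Next row=LF[0]=1
  step 3: row=1, L[1]='R', prepend. Next row=LF[1]=3
  step 4: row=3, L[3]='8', prepend. Next row=LF[3]=2
  step 5: row=2, L[2]='e', prepend. Next row=LF[2]=4
  step 6: row=4, L[4]='l', prepend. Next row=LF[4]=7
  step 7: row=7, L[7]='t', prepend. Next row=LF[7]=8
  step 8: row=8, L[8]='t', prepend. Next row=LF[8]=9
  step 9: row=9, L[9]='e', prepend. Next row=LF[9]=5
  step 10: row=5, L[5]='k', prepend. Next row=LF[5]=6
Reversed output: kettle8R8$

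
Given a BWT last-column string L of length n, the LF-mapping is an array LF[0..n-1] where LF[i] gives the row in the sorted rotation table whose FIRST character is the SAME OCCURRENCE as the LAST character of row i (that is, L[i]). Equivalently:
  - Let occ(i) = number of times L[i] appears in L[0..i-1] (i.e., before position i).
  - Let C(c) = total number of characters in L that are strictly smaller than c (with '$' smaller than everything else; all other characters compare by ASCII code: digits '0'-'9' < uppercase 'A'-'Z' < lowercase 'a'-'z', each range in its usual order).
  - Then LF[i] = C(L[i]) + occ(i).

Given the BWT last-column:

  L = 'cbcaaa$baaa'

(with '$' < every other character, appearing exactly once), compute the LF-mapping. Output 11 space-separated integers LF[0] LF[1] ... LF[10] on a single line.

Char counts: '$':1, 'a':6, 'b':2, 'c':2
C (first-col start): C('$')=0, C('a')=1, C('b')=7, C('c')=9
L[0]='c': occ=0, LF[0]=C('c')+0=9+0=9
L[1]='b': occ=0, LF[1]=C('b')+0=7+0=7
L[2]='c': occ=1, LF[2]=C('c')+1=9+1=10
L[3]='a': occ=0, LF[3]=C('a')+0=1+0=1
L[4]='a': occ=1, LF[4]=C('a')+1=1+1=2
L[5]='a': occ=2, LF[5]=C('a')+2=1+2=3
L[6]='$': occ=0, LF[6]=C('$')+0=0+0=0
L[7]='b': occ=1, LF[7]=C('b')+1=7+1=8
L[8]='a': occ=3, LF[8]=C('a')+3=1+3=4
L[9]='a': occ=4, LF[9]=C('a')+4=1+4=5
L[10]='a': occ=5, LF[10]=C('a')+5=1+5=6

Answer: 9 7 10 1 2 3 0 8 4 5 6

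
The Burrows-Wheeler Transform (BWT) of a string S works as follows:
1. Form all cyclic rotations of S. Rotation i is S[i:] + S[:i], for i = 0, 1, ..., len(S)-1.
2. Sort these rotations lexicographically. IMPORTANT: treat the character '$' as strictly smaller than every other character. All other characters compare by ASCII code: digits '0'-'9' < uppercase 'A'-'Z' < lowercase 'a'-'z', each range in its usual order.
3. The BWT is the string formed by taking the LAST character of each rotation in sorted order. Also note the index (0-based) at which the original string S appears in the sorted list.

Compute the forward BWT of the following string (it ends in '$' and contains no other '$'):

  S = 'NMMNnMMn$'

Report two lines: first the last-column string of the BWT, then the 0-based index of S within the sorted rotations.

All 9 rotations (rotation i = S[i:]+S[:i]):
  rot[0] = NMMNnMMn$
  rot[1] = MMNnMMn$N
  rot[2] = MNnMMn$NM
  rot[3] = NnMMn$NMM
  rot[4] = nMMn$NMMN
  rot[5] = MMn$NMMNn
  rot[6] = Mn$NMMNnM
  rot[7] = n$NMMNnMM
  rot[8] = $NMMNnMMn
Sorted (with $ < everything):
  sorted[0] = $NMMNnMMn  (last char: 'n')
  sorted[1] = MMNnMMn$N  (last char: 'N')
  sorted[2] = MMn$NMMNn  (last char: 'n')
  sorted[3] = MNnMMn$NM  (last char: 'M')
  sorted[4] = Mn$NMMNnM  (last char: 'M')
  sorted[5] = NMMNnMMn$  (last char: '$')
  sorted[6] = NnMMn$NMM  (last char: 'M')
  sorted[7] = n$NMMNnMM  (last char: 'M')
  sorted[8] = nMMn$NMMN  (last char: 'N')
Last column: nNnMM$MMN
Original string S is at sorted index 5

Answer: nNnMM$MMN
5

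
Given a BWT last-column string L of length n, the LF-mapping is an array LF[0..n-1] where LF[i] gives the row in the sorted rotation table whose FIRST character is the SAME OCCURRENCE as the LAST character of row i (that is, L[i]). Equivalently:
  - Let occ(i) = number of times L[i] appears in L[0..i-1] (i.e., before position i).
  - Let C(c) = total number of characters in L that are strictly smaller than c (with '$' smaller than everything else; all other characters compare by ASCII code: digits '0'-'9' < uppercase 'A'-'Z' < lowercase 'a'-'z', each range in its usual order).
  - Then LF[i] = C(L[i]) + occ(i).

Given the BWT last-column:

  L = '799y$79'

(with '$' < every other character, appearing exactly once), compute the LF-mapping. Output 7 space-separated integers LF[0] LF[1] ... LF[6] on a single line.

Answer: 1 3 4 6 0 2 5

Derivation:
Char counts: '$':1, '7':2, '9':3, 'y':1
C (first-col start): C('$')=0, C('7')=1, C('9')=3, C('y')=6
L[0]='7': occ=0, LF[0]=C('7')+0=1+0=1
L[1]='9': occ=0, LF[1]=C('9')+0=3+0=3
L[2]='9': occ=1, LF[2]=C('9')+1=3+1=4
L[3]='y': occ=0, LF[3]=C('y')+0=6+0=6
L[4]='$': occ=0, LF[4]=C('$')+0=0+0=0
L[5]='7': occ=1, LF[5]=C('7')+1=1+1=2
L[6]='9': occ=2, LF[6]=C('9')+2=3+2=5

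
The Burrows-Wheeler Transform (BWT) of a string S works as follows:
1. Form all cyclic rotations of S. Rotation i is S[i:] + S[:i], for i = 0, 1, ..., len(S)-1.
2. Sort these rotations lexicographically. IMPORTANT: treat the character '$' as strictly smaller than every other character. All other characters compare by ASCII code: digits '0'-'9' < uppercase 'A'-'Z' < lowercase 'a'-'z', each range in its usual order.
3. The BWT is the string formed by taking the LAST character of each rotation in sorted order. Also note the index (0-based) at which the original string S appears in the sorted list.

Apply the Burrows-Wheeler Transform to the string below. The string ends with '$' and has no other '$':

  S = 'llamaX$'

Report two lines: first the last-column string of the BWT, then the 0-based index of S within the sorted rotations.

All 7 rotations (rotation i = S[i:]+S[:i]):
  rot[0] = llamaX$
  rot[1] = lamaX$l
  rot[2] = amaX$ll
  rot[3] = maX$lla
  rot[4] = aX$llam
  rot[5] = X$llama
  rot[6] = $llamaX
Sorted (with $ < everything):
  sorted[0] = $llamaX  (last char: 'X')
  sorted[1] = X$llama  (last char: 'a')
  sorted[2] = aX$llam  (last char: 'm')
  sorted[3] = amaX$ll  (last char: 'l')
  sorted[4] = lamaX$l  (last char: 'l')
  sorted[5] = llamaX$  (last char: '$')
  sorted[6] = maX$lla  (last char: 'a')
Last column: Xamll$a
Original string S is at sorted index 5

Answer: Xamll$a
5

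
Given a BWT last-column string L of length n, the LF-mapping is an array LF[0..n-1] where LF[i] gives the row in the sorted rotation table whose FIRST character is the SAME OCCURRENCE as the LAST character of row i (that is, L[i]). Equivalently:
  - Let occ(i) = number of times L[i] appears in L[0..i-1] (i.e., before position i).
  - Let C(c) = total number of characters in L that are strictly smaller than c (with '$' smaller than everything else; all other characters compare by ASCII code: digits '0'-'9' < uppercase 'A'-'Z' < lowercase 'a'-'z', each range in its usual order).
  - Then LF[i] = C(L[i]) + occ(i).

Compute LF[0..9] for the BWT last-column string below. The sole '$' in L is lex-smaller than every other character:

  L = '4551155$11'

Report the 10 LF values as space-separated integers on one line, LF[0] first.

Char counts: '$':1, '1':4, '4':1, '5':4
C (first-col start): C('$')=0, C('1')=1, C('4')=5, C('5')=6
L[0]='4': occ=0, LF[0]=C('4')+0=5+0=5
L[1]='5': occ=0, LF[1]=C('5')+0=6+0=6
L[2]='5': occ=1, LF[2]=C('5')+1=6+1=7
L[3]='1': occ=0, LF[3]=C('1')+0=1+0=1
L[4]='1': occ=1, LF[4]=C('1')+1=1+1=2
L[5]='5': occ=2, LF[5]=C('5')+2=6+2=8
L[6]='5': occ=3, LF[6]=C('5')+3=6+3=9
L[7]='$': occ=0, LF[7]=C('$')+0=0+0=0
L[8]='1': occ=2, LF[8]=C('1')+2=1+2=3
L[9]='1': occ=3, LF[9]=C('1')+3=1+3=4

Answer: 5 6 7 1 2 8 9 0 3 4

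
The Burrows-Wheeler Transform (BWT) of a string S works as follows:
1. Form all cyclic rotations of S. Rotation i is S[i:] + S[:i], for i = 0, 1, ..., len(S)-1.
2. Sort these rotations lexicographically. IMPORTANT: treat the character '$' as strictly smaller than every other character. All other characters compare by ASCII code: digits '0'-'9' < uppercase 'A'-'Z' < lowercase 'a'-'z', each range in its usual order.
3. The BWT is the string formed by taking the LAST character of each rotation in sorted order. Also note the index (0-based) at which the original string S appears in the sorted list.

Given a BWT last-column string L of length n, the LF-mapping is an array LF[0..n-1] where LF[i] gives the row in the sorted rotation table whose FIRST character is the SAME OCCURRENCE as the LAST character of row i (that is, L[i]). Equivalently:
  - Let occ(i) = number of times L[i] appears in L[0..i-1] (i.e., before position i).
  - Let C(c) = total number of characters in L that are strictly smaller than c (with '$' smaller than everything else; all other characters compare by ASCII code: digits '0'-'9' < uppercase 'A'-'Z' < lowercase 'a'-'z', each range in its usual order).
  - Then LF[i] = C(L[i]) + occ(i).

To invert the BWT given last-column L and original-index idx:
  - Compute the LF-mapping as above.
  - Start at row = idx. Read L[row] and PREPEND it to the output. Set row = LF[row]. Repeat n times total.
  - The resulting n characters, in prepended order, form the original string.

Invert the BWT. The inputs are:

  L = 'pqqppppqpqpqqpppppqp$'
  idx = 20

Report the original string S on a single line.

LF mapping: 1 14 15 2 3 4 5 16 6 17 7 18 19 8 9 10 11 12 20 13 0
Walk LF starting at row 20, prepending L[row]:
  step 1: row=20, L[20]='$', prepend. Next row=LF[20]=0
  step 2: row=0, L[0]='p', prepend. Next row=LF[0]=1
  step 3: row=1, L[1]='q', prepend. Next row=LF[1]=14
  step 4: row=14, L[14]='p', prepend. Next row=LF[14]=9
  step 5: row=9, L[9]='q', prepend. Next row=LF[9]=17
  step 6: row=17, L[17]='p', prepend. Next row=LF[17]=12
  step 7: row=12, L[12]='q', prepend. Next row=LF[12]=19
  step 8: row=19, L[19]='p', prepend. Next row=LF[19]=13
  step 9: row=13, L[13]='p', prepend. Next row=LF[13]=8
  step 10: row=8, L[8]='p', prepend. Next row=LF[8]=6
  step 11: row=6, L[6]='p', prepend. Next row=LF[6]=5
  step 12: row=5, L[5]='p', prepend. Next row=LF[5]=4
  step 13: row=4, L[4]='p', prepend. Next row=LF[4]=3
  step 14: row=3, L[3]='p', prepend. Next row=LF[3]=2
  step 15: row=2, L[2]='q', prepend. Next row=LF[2]=15
  step 16: row=15, L[15]='p', prepend. Next row=LF[15]=10
  step 17: row=10, L[10]='p', prepend. Next row=LF[10]=7
  step 18: row=7, L[7]='q', prepend. Next row=LF[7]=16
  step 19: row=16, L[16]='p', prepend. Next row=LF[16]=11
  step 20: row=11, L[11]='q', prepend. Next row=LF[11]=18
  step 21: row=18, L[18]='q', prepend. Next row=LF[18]=20
Reversed output: qqpqppqpppppppqpqpqp$

Answer: qqpqppqpppppppqpqpqp$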